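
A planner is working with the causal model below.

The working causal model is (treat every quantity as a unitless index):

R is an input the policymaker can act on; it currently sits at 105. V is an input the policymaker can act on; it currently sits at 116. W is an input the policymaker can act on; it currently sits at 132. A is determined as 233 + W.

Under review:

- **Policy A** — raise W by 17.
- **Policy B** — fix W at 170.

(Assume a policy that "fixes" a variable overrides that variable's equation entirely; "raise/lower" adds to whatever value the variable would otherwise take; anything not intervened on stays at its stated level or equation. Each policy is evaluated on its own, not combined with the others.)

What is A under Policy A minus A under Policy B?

Policy A (W + 17):
  W = 132 + 17 = 149
  A = 233 + 149 = 382
Policy B (W := 170):
  W = 170
  A = 233 + 170 = 403
A: 382 − 403 = -21

-21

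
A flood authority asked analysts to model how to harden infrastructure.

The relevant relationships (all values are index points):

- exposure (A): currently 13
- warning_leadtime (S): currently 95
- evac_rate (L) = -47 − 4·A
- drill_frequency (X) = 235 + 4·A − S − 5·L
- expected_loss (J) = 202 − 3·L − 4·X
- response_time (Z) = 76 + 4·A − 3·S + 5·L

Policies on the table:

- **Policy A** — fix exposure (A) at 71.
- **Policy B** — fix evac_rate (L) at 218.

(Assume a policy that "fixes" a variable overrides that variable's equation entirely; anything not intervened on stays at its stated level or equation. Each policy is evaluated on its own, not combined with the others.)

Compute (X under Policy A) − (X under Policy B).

Policy A (A := 71):
  A = 71
  S = 95
  L = -47 − 4·71 = -331
  X = 235 + 4·71 − 95 − 5·(-331) = 2079
Policy B (L := 218):
  A = 13
  S = 95
  L = 218
  X = 235 + 4·13 − 95 − 5·218 = -898
X: 2079 − (-898) = 2977

2977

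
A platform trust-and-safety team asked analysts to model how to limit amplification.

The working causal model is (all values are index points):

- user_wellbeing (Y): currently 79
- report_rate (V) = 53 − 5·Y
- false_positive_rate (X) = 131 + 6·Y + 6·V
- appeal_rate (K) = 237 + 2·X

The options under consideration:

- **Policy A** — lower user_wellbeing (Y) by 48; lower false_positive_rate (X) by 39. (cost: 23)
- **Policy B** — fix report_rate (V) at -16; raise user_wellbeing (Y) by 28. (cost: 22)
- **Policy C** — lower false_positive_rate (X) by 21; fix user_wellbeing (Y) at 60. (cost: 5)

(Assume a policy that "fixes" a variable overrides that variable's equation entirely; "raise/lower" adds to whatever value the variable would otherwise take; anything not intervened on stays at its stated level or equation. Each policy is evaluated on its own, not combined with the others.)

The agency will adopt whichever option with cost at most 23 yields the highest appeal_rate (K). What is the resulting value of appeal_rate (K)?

1591

Policy A (Y − 48, X − 39):
  Y = 79 − 48 = 31
  V = 53 − 5·31 = -102
  X = 131 + 6·31 + 6·(-102) (−39 from intervention) = -334
  K = 237 + 2·(-334) = -431
Policy B (V := -16, Y + 28):
  Y = 79 + 28 = 107
  V = -16
  X = 131 + 6·107 + 6·(-16) = 677
  K = 237 + 2·677 = 1591
Policy C (X − 21, Y := 60):
  Y = 60
  V = 53 − 5·60 = -247
  X = 131 + 6·60 + 6·(-247) (−21 from intervention) = -1012
  K = 237 + 2·(-1012) = -1787
Comparing — Policy A: K=-431, Policy B: K=1591, Policy C: K=-1787. Highest is 1591 (Policy B).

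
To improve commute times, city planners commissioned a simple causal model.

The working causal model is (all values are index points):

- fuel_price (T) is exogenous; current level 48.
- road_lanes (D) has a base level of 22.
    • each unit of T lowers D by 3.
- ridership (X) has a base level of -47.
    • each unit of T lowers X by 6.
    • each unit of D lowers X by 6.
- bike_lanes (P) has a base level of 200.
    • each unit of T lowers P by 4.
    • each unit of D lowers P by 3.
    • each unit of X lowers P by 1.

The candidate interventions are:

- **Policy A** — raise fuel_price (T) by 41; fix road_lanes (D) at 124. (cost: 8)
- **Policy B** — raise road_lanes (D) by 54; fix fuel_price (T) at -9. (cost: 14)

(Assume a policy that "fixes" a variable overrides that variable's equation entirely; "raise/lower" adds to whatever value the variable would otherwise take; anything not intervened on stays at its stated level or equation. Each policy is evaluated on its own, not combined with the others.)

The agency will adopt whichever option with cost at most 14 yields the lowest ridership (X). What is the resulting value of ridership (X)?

-1325

Policy A (T + 41, D := 124):
  T = 48 + 41 = 89
  D = 124
  X = -47 − 6·89 − 6·124 = -1325
Policy B (D + 54, T := -9):
  T = -9
  D = 22 − 3·(-9) (+54 from intervention) = 103
  X = -47 − 6·(-9) − 6·103 = -611
Comparing — Policy A: X=-1325, Policy B: X=-611. Lowest is -1325 (Policy A).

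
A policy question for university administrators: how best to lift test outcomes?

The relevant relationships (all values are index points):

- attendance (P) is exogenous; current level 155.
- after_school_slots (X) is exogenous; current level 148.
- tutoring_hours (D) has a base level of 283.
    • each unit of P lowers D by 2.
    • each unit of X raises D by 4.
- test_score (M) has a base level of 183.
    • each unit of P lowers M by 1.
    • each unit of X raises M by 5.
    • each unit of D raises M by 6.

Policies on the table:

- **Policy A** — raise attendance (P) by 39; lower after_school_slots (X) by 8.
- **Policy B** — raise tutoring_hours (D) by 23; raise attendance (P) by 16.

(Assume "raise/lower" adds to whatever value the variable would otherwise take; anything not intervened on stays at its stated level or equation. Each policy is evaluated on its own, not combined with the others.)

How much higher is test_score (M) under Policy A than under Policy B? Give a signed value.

-669

Policy A (P + 39, X − 8):
  P = 155 + 39 = 194
  X = 148 − 8 = 140
  D = 283 − 2·194 + 4·140 = 455
  M = 183 − 194 + 5·140 + 6·455 = 3419
Policy B (D + 23, P + 16):
  P = 155 + 16 = 171
  X = 148
  D = 283 − 2·171 + 4·148 (+23 from intervention) = 556
  M = 183 − 171 + 5·148 + 6·556 = 4088
M: 3419 − 4088 = -669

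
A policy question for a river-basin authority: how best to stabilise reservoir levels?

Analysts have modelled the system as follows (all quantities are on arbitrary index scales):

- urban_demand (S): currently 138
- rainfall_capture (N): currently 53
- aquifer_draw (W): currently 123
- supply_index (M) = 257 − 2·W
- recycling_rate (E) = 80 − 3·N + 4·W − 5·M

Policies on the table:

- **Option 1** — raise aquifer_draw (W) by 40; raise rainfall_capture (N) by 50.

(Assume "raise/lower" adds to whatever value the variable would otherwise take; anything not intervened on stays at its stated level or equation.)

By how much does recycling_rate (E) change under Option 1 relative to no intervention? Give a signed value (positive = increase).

410

Baseline:
  N = 53
  W = 123
  M = 257 − 2·123 = 11
  E = 80 − 3·53 + 4·123 − 5·11 = 358
Option 1 (W + 40, N + 50):
  N = 53 + 50 = 103
  W = 123 + 40 = 163
  M = 257 − 2·163 = -69
  E = 80 − 3·103 + 4·163 − 5·(-69) = 768
Change in E: 768 − 358 = 410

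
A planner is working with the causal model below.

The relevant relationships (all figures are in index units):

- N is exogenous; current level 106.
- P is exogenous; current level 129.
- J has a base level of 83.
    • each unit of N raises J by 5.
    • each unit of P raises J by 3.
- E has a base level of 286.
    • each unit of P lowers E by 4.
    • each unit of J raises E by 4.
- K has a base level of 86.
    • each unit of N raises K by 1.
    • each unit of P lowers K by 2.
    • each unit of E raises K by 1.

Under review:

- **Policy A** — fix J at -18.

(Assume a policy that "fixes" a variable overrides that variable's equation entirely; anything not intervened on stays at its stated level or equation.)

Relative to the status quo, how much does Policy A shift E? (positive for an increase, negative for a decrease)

-4072

Baseline:
  N = 106
  P = 129
  J = 83 + 5·106 + 3·129 = 1000
  E = 286 − 4·129 + 4·1000 = 3770
Policy A (J := -18):
  N = 106
  P = 129
  J = -18
  E = 286 − 4·129 + 4·(-18) = -302
Change in E: -302 − 3770 = -4072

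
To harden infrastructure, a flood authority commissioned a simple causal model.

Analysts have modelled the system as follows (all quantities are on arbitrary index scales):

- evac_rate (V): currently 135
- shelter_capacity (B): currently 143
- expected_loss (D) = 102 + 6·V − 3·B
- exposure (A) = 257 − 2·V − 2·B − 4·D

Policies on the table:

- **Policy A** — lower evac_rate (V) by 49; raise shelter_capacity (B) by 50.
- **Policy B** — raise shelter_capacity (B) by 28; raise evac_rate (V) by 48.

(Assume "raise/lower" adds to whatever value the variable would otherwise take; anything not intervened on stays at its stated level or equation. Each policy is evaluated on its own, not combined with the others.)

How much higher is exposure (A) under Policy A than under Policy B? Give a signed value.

2742

Policy A (V − 49, B + 50):
  V = 135 − 49 = 86
  B = 143 + 50 = 193
  D = 102 + 6·86 − 3·193 = 39
  A = 257 − 2·86 − 2·193 − 4·39 = -457
Policy B (B + 28, V + 48):
  V = 135 + 48 = 183
  B = 143 + 28 = 171
  D = 102 + 6·183 − 3·171 = 687
  A = 257 − 2·183 − 2·171 − 4·687 = -3199
A: -457 − (-3199) = 2742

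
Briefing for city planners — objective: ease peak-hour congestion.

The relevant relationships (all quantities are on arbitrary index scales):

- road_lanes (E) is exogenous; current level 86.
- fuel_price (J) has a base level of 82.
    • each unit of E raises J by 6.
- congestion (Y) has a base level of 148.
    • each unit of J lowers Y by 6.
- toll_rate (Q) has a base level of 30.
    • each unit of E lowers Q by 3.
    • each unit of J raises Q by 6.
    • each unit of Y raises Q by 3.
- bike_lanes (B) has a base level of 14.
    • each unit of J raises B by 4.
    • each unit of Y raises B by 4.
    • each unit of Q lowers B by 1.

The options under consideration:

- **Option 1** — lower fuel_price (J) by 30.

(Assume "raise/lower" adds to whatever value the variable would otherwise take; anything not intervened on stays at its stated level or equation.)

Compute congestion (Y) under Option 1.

Option 1 (J − 30):
  E = 86
  J = 82 + 6·86 (−30 from intervention) = 568
  Y = 148 − 6·568 = -3260

-3260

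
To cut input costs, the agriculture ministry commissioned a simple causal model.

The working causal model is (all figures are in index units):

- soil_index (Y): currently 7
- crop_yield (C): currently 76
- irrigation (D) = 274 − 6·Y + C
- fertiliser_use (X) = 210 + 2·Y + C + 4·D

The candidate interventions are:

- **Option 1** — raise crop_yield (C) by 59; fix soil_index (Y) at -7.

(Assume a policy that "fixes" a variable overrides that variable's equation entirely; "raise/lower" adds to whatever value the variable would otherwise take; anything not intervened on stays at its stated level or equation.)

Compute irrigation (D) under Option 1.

451

Option 1 (C + 59, Y := -7):
  Y = -7
  C = 76 + 59 = 135
  D = 274 − 6·(-7) + 135 = 451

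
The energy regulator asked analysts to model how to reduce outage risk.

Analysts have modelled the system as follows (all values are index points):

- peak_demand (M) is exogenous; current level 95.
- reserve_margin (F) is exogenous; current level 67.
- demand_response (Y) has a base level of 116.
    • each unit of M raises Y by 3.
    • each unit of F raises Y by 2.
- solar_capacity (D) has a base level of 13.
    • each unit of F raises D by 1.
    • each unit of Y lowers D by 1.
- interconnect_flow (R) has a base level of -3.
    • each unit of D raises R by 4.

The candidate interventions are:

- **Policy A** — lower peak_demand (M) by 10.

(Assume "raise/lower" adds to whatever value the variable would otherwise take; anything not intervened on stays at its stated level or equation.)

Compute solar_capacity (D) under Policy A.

-425

Policy A (M − 10):
  M = 95 − 10 = 85
  F = 67
  Y = 116 + 3·85 + 2·67 = 505
  D = 13 + 67 − 505 = -425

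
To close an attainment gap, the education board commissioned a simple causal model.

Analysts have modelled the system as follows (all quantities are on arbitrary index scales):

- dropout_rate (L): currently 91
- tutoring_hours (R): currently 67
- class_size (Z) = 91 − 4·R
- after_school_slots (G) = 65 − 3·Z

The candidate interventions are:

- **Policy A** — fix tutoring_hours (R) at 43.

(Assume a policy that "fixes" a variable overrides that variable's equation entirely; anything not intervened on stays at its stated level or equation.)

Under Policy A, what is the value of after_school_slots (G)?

308

Policy A (R := 43):
  R = 43
  Z = 91 − 4·43 = -81
  G = 65 − 3·(-81) = 308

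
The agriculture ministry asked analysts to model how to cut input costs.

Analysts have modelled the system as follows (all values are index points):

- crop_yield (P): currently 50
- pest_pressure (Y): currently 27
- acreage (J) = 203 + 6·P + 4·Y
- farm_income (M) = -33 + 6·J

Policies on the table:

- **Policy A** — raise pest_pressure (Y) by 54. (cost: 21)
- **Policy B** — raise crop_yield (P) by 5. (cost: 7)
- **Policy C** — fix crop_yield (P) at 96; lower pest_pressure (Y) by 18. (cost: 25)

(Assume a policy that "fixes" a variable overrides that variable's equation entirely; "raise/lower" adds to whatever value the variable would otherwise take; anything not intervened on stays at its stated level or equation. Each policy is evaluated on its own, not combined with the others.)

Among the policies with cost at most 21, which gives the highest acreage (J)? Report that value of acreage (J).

Policy A (Y + 54):
  P = 50
  Y = 27 + 54 = 81
  J = 203 + 6·50 + 4·81 = 827
Policy B (P + 5):
  P = 50 + 5 = 55
  Y = 27
  J = 203 + 6·55 + 4·27 = 641
Comparing — Policy A: J=827, Policy B: J=641. Highest is 827 (Policy A).

827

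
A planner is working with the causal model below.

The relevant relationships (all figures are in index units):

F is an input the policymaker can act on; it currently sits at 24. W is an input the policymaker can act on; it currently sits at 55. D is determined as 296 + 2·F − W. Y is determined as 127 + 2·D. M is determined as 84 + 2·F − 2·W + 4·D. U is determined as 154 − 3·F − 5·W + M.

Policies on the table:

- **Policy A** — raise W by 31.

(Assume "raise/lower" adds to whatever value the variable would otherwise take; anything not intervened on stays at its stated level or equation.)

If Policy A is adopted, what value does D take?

Policy A (W + 31):
  F = 24
  W = 55 + 31 = 86
  D = 296 + 2·24 − 86 = 258

258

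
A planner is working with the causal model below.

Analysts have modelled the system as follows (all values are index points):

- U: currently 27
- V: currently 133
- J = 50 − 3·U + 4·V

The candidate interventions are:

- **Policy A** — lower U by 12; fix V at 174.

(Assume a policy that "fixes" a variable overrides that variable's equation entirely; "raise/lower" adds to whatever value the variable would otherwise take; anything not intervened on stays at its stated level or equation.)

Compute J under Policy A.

Policy A (U − 12, V := 174):
  U = 27 − 12 = 15
  V = 174
  J = 50 − 3·15 + 4·174 = 701

701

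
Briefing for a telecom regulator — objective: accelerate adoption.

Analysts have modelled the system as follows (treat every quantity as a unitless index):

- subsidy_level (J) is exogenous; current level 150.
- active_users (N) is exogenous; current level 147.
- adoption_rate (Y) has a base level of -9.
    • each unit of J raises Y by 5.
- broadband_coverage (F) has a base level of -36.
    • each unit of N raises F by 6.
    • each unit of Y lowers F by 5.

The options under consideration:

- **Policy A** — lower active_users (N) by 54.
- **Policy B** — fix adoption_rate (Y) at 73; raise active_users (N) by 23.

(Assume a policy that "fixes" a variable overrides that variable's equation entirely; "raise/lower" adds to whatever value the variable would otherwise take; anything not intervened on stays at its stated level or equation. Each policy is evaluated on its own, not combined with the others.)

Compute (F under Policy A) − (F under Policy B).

Policy A (N − 54):
  J = 150
  N = 147 − 54 = 93
  Y = -9 + 5·150 = 741
  F = -36 + 6·93 − 5·741 = -3183
Policy B (Y := 73, N + 23):
  J = 150
  N = 147 + 23 = 170
  Y = 73
  F = -36 + 6·170 − 5·73 = 619
F: -3183 − 619 = -3802

-3802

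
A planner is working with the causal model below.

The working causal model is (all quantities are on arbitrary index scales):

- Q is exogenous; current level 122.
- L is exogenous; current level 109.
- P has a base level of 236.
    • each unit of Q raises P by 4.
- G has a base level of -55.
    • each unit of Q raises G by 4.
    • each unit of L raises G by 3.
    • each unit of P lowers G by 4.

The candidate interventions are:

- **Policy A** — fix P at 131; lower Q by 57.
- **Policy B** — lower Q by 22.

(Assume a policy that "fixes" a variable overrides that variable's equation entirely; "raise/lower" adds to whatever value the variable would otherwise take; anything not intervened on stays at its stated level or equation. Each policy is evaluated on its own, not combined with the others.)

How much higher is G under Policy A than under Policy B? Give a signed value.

Policy A (P := 131, Q − 57):
  Q = 122 − 57 = 65
  L = 109
  P = 131
  G = -55 + 4·65 + 3·109 − 4·131 = 8
Policy B (Q − 22):
  Q = 122 − 22 = 100
  L = 109
  P = 236 + 4·100 = 636
  G = -55 + 4·100 + 3·109 − 4·636 = -1872
G: 8 − (-1872) = 1880

1880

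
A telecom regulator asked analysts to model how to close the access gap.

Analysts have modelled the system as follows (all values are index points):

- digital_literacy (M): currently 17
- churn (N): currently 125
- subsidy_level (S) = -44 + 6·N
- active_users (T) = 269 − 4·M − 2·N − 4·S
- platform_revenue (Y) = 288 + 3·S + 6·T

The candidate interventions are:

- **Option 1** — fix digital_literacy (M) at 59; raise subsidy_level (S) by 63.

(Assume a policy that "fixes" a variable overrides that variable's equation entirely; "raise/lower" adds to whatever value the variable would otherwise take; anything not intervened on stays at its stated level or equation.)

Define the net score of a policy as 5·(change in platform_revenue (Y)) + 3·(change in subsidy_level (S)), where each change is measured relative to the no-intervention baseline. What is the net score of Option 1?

Baseline:
  M = 17
  N = 125
  S = -44 + 6·125 = 706
  T = 269 − 4·17 − 2·125 − 4·706 = -2873
  Y = 288 + 3·706 + 6·(-2873) = -14832
Option 1 (M := 59, S + 63):
  M = 59
  N = 125
  S = -44 + 6·125 (+63 from intervention) = 769
  T = 269 − 4·59 − 2·125 − 4·769 = -3293
  Y = 288 + 3·769 + 6·(-3293) = -17163
ΔY = -17163 − (-14832) = -2331; ΔS = 769 − 706 = 63
Score = 5·(-2331) + 3·63 = -11466

-11466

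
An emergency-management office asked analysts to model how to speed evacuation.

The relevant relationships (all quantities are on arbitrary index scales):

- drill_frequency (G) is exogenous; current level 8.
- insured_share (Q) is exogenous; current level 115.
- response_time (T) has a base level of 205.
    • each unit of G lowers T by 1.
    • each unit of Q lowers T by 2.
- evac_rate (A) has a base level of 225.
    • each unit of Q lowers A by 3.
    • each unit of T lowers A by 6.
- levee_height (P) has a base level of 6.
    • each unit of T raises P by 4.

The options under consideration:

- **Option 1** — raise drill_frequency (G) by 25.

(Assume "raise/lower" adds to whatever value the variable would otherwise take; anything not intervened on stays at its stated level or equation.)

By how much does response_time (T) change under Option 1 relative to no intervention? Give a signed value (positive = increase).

-25

Baseline:
  G = 8
  Q = 115
  T = 205 − 8 − 2·115 = -33
Option 1 (G + 25):
  G = 8 + 25 = 33
  Q = 115
  T = 205 − 33 − 2·115 = -58
Change in T: -58 − (-33) = -25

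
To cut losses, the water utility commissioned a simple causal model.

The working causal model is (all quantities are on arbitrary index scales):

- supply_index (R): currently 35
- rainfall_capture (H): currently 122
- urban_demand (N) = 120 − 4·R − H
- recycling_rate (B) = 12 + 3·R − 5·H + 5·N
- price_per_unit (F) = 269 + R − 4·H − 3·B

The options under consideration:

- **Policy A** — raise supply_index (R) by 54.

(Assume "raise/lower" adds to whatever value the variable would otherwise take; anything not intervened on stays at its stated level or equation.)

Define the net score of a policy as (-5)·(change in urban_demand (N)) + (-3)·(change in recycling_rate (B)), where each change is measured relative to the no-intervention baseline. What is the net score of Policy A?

Baseline:
  R = 35
  H = 122
  N = 120 − 4·35 − 122 = -142
  B = 12 + 3·35 − 5·122 + 5·(-142) = -1203
Policy A (R + 54):
  R = 35 + 54 = 89
  H = 122
  N = 120 − 4·89 − 122 = -358
  B = 12 + 3·89 − 5·122 + 5·(-358) = -2121
ΔN = -358 − (-142) = -216; ΔB = -2121 − (-1203) = -918
Score = (-5)·(-216) + (-3)·(-918) = 3834

3834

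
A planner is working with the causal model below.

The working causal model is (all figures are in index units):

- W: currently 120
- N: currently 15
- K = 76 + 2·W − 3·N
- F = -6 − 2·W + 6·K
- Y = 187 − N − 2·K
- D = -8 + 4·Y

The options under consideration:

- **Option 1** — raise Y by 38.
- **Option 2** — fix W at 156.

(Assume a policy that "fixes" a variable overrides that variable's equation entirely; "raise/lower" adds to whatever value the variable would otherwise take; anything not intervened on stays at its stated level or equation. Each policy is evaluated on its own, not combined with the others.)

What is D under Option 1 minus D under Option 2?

728

Option 1 (Y + 38):
  W = 120
  N = 15
  K = 76 + 2·120 − 3·15 = 271
  Y = 187 − 15 − 2·271 (+38 from intervention) = -332
  D = -8 + 4·(-332) = -1336
Option 2 (W := 156):
  W = 156
  N = 15
  K = 76 + 2·156 − 3·15 = 343
  Y = 187 − 15 − 2·343 = -514
  D = -8 + 4·(-514) = -2064
D: -1336 − (-2064) = 728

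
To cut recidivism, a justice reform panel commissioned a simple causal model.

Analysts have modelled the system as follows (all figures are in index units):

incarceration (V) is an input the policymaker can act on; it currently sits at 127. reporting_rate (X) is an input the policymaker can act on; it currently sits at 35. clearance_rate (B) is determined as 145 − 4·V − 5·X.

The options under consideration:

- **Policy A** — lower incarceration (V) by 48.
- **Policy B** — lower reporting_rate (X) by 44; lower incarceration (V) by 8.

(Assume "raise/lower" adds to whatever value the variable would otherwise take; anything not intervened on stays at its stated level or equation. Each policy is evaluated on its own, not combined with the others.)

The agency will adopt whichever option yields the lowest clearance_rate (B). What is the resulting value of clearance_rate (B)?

Policy A (V − 48):
  V = 127 − 48 = 79
  X = 35
  B = 145 − 4·79 − 5·35 = -346
Policy B (X − 44, V − 8):
  V = 127 − 8 = 119
  X = 35 − 44 = -9
  B = 145 − 4·119 − 5·(-9) = -286
Comparing — Policy A: B=-346, Policy B: B=-286. Lowest is -346 (Policy A).

-346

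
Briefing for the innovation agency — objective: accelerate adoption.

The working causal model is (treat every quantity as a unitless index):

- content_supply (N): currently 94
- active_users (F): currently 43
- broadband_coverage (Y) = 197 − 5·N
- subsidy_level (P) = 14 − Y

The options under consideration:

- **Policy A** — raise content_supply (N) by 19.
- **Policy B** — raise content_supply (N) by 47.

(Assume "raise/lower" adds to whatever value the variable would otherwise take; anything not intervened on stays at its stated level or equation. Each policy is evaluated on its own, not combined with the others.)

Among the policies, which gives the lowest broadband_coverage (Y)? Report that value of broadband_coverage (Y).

-508

Policy A (N + 19):
  N = 94 + 19 = 113
  Y = 197 − 5·113 = -368
Policy B (N + 47):
  N = 94 + 47 = 141
  Y = 197 − 5·141 = -508
Comparing — Policy A: Y=-368, Policy B: Y=-508. Lowest is -508 (Policy B).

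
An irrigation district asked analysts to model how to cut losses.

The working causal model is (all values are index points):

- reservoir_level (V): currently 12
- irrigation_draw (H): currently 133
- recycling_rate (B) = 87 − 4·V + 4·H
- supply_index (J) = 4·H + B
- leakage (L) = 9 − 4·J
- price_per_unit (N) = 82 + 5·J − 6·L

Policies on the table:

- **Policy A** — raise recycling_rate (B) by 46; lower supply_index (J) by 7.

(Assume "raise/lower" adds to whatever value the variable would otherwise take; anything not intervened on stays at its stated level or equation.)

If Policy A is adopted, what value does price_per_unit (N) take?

33146

Policy A (B + 46, J − 7):
  V = 12
  H = 133
  B = 87 − 4·12 + 4·133 (+46 from intervention) = 617
  J = 0 + 4·133 + 617 (−7 from intervention) = 1142
  L = 9 − 4·1142 = -4559
  N = 82 + 5·1142 − 6·(-4559) = 33146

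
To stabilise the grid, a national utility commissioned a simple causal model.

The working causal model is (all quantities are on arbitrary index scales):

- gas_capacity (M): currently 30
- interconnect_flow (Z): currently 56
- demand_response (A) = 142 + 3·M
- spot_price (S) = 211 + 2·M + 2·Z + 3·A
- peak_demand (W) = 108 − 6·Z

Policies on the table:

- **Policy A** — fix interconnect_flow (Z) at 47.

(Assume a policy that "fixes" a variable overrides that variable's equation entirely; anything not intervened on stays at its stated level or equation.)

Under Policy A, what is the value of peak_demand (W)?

-174

Policy A (Z := 47):
  Z = 47
  W = 108 − 6·47 = -174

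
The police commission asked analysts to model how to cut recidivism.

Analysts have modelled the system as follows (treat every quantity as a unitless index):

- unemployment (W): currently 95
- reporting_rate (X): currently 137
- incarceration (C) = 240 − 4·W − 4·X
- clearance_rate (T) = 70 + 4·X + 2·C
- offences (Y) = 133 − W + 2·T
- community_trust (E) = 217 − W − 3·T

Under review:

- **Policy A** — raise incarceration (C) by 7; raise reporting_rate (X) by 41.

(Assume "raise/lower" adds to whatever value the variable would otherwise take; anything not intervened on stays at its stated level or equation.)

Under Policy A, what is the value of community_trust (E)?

Policy A (C + 7, X + 41):
  W = 95
  X = 137 + 41 = 178
  C = 240 − 4·95 − 4·178 (+7 from intervention) = -845
  T = 70 + 4·178 + 2·(-845) = -908
  E = 217 − 95 − 3·(-908) = 2846

2846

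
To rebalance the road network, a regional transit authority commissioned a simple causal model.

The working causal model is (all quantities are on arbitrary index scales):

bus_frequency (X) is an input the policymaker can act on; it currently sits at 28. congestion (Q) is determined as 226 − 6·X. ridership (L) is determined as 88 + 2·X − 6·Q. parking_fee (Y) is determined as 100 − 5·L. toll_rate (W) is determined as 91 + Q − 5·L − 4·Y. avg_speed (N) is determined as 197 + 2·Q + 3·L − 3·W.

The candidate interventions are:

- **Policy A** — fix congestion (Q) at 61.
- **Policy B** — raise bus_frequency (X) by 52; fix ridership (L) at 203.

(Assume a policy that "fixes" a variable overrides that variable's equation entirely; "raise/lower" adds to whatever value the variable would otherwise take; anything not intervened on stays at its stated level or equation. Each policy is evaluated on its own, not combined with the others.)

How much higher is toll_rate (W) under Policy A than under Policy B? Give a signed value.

-6060

Policy A (Q := 61):
  X = 28
  Q = 61
  L = 88 + 2·28 − 6·61 = -222
  Y = 100 − 5·(-222) = 1210
  W = 91 + 61 − 5·(-222) − 4·1210 = -3578
Policy B (X + 52, L := 203):
  X = 28 + 52 = 80
  Q = 226 − 6·80 = -254
  L = 203
  Y = 100 − 5·203 = -915
  W = 91 + (-254) − 5·203 − 4·(-915) = 2482
W: -3578 − 2482 = -6060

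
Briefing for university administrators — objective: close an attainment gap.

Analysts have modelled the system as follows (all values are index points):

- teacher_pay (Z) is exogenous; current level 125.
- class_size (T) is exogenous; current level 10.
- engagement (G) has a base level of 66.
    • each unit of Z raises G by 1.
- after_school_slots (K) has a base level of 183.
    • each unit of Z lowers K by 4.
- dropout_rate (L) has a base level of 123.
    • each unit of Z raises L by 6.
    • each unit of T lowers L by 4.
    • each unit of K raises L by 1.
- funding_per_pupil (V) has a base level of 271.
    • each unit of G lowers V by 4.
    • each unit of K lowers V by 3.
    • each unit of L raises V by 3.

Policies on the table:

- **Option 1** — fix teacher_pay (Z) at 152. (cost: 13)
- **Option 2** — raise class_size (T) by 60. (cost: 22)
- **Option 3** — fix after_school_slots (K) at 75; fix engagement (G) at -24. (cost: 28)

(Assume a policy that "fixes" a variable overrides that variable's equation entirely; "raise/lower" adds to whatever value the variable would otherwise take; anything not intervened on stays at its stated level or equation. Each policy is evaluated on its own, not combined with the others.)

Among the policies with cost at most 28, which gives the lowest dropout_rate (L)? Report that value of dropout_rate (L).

276

Option 1 (Z := 152):
  Z = 152
  T = 10
  K = 183 − 4·152 = -425
  L = 123 + 6·152 − 4·10 + (-425) = 570
Option 2 (T + 60):
  Z = 125
  T = 10 + 60 = 70
  K = 183 − 4·125 = -317
  L = 123 + 6·125 − 4·70 + (-317) = 276
Option 3 (K := 75, G := -24):
  Z = 125
  T = 10
  K = 75
  L = 123 + 6·125 − 4·10 + 75 = 908
Comparing — Option 1: L=570, Option 2: L=276, Option 3: L=908. Lowest is 276 (Option 2).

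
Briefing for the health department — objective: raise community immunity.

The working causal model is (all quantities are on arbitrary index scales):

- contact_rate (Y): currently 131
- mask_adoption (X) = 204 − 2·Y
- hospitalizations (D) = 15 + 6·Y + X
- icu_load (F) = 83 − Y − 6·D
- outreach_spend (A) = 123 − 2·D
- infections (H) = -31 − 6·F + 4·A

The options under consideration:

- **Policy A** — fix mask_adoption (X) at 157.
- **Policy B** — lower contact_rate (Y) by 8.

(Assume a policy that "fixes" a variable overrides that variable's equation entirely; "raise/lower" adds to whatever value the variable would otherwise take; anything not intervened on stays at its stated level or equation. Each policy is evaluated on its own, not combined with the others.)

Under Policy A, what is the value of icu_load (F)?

Policy A (X := 157):
  Y = 131
  X = 157
  D = 15 + 6·131 + 157 = 958
  F = 83 − 131 − 6·958 = -5796

-5796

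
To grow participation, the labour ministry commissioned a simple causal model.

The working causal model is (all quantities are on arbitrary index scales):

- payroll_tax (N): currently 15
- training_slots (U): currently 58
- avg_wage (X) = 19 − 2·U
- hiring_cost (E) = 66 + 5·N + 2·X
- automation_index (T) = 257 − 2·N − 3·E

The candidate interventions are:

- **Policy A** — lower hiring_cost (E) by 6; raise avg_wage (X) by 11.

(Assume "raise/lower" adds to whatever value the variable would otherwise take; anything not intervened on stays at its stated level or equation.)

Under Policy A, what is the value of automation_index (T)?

338

Policy A (E − 6, X + 11):
  N = 15
  U = 58
  X = 19 − 2·58 (+11 from intervention) = -86
  E = 66 + 5·15 + 2·(-86) (−6 from intervention) = -37
  T = 257 − 2·15 − 3·(-37) = 338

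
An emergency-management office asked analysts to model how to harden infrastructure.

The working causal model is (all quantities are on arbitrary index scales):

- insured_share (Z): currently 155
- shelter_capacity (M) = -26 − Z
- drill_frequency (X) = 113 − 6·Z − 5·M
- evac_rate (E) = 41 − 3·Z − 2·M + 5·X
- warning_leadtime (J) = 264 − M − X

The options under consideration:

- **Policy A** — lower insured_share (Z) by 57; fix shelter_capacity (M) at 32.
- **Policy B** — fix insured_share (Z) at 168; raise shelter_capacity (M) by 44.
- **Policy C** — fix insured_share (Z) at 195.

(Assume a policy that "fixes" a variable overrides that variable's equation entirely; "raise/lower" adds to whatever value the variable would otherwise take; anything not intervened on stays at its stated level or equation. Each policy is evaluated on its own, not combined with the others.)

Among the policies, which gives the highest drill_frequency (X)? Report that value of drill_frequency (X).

Policy A (Z − 57, M := 32):
  Z = 155 − 57 = 98
  M = 32
  X = 113 − 6·98 − 5·32 = -635
Policy B (Z := 168, M + 44):
  Z = 168
  M = -26 − 168 (+44 from intervention) = -150
  X = 113 − 6·168 − 5·(-150) = -145
Policy C (Z := 195):
  Z = 195
  M = -26 − 195 = -221
  X = 113 − 6·195 − 5·(-221) = 48
Comparing — Policy A: X=-635, Policy B: X=-145, Policy C: X=48. Highest is 48 (Policy C).

48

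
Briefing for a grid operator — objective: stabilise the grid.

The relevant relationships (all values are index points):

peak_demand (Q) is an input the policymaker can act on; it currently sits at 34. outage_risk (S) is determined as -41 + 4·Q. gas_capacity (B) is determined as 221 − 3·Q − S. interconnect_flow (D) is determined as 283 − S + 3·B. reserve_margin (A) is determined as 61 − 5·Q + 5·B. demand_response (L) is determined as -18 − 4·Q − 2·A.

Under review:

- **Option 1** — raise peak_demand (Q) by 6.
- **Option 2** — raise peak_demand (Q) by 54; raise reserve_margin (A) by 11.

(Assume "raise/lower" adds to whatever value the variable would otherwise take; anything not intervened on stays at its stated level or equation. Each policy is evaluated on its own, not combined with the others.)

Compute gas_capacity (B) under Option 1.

Option 1 (Q + 6):
  Q = 34 + 6 = 40
  S = -41 + 4·40 = 119
  B = 221 − 3·40 − 119 = -18

-18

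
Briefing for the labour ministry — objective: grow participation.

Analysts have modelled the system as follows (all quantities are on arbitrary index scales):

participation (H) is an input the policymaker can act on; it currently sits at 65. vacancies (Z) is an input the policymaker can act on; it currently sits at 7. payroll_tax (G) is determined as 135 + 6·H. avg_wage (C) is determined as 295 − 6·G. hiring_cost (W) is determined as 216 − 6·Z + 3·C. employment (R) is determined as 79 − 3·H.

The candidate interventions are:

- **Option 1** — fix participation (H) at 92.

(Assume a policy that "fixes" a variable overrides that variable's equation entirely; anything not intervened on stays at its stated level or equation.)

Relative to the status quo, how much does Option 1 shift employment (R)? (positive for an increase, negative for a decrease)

-81

Baseline:
  H = 65
  R = 79 − 3·65 = -116
Option 1 (H := 92):
  H = 92
  R = 79 − 3·92 = -197
Change in R: -197 − (-116) = -81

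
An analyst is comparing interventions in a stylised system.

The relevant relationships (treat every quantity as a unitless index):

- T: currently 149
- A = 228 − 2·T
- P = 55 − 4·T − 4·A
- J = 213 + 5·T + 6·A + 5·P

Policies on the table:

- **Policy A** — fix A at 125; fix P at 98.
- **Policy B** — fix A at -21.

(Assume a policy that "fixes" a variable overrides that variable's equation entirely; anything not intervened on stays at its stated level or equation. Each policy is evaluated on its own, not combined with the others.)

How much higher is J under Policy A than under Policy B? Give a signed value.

Policy A (A := 125, P := 98):
  T = 149
  A = 125
  P = 98
  J = 213 + 5·149 + 6·125 + 5·98 = 2198
Policy B (A := -21):
  T = 149
  A = -21
  P = 55 − 4·149 − 4·(-21) = -457
  J = 213 + 5·149 + 6·(-21) + 5·(-457) = -1453
J: 2198 − (-1453) = 3651

3651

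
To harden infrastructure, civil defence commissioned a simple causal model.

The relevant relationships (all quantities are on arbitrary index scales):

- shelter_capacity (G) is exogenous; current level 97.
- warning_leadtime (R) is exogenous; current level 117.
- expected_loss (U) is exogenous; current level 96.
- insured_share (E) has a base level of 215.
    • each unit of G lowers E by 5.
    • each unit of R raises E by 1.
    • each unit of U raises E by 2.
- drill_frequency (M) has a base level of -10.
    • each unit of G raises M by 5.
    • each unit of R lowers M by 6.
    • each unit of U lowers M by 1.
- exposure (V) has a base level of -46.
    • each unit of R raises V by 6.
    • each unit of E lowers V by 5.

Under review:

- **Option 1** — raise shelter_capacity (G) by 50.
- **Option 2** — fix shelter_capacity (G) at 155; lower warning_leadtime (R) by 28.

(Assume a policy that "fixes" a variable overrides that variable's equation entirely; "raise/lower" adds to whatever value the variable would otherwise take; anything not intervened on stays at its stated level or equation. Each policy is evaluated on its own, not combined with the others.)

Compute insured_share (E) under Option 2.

-279

Option 2 (G := 155, R − 28):
  G = 155
  R = 117 − 28 = 89
  U = 96
  E = 215 − 5·155 + 89 + 2·96 = -279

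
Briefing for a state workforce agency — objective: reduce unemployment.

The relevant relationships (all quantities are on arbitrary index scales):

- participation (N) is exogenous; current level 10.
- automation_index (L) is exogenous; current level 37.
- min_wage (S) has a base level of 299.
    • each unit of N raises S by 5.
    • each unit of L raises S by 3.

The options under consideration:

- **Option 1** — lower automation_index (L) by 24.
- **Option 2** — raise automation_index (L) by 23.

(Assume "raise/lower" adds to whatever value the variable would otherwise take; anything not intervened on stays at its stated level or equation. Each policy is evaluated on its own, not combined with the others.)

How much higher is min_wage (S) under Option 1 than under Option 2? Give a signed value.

Option 1 (L − 24):
  N = 10
  L = 37 − 24 = 13
  S = 299 + 5·10 + 3·13 = 388
Option 2 (L + 23):
  N = 10
  L = 37 + 23 = 60
  S = 299 + 5·10 + 3·60 = 529
S: 388 − 529 = -141

-141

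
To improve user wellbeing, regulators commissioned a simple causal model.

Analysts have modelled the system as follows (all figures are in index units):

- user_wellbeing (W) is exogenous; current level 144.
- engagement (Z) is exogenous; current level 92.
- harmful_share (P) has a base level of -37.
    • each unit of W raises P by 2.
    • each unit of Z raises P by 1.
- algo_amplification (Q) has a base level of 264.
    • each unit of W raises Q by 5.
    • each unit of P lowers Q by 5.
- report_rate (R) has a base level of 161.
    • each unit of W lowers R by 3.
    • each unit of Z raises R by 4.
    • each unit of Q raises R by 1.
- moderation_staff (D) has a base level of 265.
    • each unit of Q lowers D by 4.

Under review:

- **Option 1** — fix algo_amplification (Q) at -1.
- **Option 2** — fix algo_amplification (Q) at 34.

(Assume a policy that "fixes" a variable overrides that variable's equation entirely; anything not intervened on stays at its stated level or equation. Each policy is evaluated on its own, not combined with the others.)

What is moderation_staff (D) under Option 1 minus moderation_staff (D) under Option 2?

140

Option 1 (Q := -1):
  W = 144
  Z = 92
  P = -37 + 2·144 + 92 = 343
  Q = -1
  D = 265 − 4·(-1) = 269
Option 2 (Q := 34):
  W = 144
  Z = 92
  P = -37 + 2·144 + 92 = 343
  Q = 34
  D = 265 − 4·34 = 129
D: 269 − 129 = 140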